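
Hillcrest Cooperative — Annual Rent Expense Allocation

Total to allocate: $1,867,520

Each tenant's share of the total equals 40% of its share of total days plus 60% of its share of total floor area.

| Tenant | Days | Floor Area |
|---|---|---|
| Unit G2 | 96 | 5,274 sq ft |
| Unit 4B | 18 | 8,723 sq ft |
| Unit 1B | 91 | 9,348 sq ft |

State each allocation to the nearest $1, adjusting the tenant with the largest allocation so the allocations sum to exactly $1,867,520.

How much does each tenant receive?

Totals — days 205, floor area 23,345.
Composite weights (40% days + 60% floor area): Unit G2 0.3229; Unit 4B 0.2593; Unit 1B 0.4178.
Pro-rata amounts: Unit G2 602,959.54; Unit 4B 484,277.01; Unit 1B 780,283.45.
At nearest $1: Unit G2 $602,960; Unit 4B $484,277; Unit 1B $780,283. Sum = $1,867,520.
Sum already equals the total — no adjustment.

Unit G2: $602,960 | Unit 4B: $484,277 | Unit 1B: $780,283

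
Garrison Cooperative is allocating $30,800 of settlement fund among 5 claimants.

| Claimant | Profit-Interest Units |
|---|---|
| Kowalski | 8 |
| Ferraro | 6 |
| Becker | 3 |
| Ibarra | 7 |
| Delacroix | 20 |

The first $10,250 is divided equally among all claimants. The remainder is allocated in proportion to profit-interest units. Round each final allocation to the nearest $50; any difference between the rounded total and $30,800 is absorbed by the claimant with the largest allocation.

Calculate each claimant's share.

First tranche $10,250 split equally: $2,050 each.
Remainder $20,550 by profit-interest units (total 44): Kowalski 3,736.36 → $3,750; Ferraro 2,802.27 → $2,800; Becker 1,401.14 → $1,400; Ibarra 3,269.32 → $3,250; Delacroix 9,340.91 → $9,350.
Totals: Kowalski $2,050 + $3,750 = $5,800; Ferraro $2,050 + $2,800 = $4,850; Becker $2,050 + $1,400 = $3,450; Ibarra $2,050 + $3,250 = $5,300; Delacroix $2,050 + $9,350 = $11,400.

Kowalski: $5,800 | Ferraro: $4,850 | Becker: $3,450 | Ibarra: $5,300 | Delacroix: $11,400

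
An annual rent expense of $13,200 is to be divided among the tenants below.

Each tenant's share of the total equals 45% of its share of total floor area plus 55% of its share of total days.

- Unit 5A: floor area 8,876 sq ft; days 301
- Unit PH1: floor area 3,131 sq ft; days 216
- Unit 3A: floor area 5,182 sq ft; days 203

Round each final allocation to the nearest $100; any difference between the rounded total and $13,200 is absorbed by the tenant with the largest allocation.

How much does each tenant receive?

Floor area total 17,189; days total 720.
Combined weights (45% floor area + 55% days): Unit 5A 0.4623; Unit PH1 0.2470; Unit 3A 0.2907.
Unrounded shares: Unit 5A 6,102.36; Unit PH1 3,259.98; Unit 3A 3,837.66.
At nearest $100: Unit 5A $6,100; Unit PH1 $3,300; Unit 3A $3,800. Sum = $13,200.
No rounding difference to absorb.

Unit 5A: $6,100 | Unit PH1: $3,300 | Unit 3A: $3,800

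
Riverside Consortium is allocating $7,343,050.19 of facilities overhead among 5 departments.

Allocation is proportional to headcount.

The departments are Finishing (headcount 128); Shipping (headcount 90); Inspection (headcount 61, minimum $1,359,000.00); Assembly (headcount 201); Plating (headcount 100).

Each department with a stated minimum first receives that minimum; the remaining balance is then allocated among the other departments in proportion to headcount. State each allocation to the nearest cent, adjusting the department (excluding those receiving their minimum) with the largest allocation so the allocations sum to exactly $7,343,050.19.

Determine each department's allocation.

Minimums first: Inspection $1,359,000.00. Remaining pool $5,984,050.19.
Remaining pool split over remaining headcount 519: Finishing 1,475,835.1143 → $1,475,835.11; Shipping 1,037,696.5647 → $1,037,696.56; Assembly 2,317,522.3279 → $2,317,522.33; Plating 1,152,996.1830 → $1,152,996.18.
Rounding difference +$0.01 applied to Assembly → $2,317,522.34.

Finishing: $1,475,835.11; Shipping: $1,037,696.56; Inspection: $1,359,000.00; Assembly: $2,317,522.34; Plating: $1,152,996.18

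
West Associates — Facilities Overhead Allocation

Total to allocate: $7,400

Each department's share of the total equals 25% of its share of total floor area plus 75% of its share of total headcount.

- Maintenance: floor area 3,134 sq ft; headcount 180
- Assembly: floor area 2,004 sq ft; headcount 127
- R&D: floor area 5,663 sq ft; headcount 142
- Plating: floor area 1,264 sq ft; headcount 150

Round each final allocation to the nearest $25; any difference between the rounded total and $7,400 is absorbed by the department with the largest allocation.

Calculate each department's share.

Maintenance: $2,150 | Assembly: $1,475 | R&D: $2,200 | Plating: $1,575

Floor area total 12,065; headcount total 599.
Combined weights (25% floor area + 75% headcount): Maintenance 0.2903; Assembly 0.2005; R&D 0.2951; Plating 0.2140.
Proportional shares: Maintenance 2,148.33; Assembly 1,484.00; R&D 2,184.04; Plating 1,583.63.
After rounding ($25): Maintenance $2,150; Assembly $1,475; R&D $2,175; Plating $1,575. Sum = $7,375.
Difference $7,400 − $7,375 = +$25 applied to largest allocation (R&D): R&D becomes $2,200.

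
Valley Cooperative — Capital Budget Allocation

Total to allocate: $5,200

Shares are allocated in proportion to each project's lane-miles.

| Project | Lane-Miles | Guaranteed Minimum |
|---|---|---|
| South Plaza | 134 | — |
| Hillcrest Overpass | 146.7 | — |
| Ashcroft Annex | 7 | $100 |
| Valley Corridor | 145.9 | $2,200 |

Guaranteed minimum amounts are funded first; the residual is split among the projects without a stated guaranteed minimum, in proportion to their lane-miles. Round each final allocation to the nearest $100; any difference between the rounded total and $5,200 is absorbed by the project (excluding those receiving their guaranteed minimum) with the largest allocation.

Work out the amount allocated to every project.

South Plaza: $1,400; Hillcrest Overpass: $1,500; Ashcroft Annex: $100; Valley Corridor: $2,200

Fund the minimums — Ashcroft Annex $100; Valley Corridor $2,200. Remaining pool $2,900.
Remaining pool split over remaining lane-miles 280.7: South Plaza 1,384.40 → $1,400; Hillcrest Overpass 1,515.60 → $1,500.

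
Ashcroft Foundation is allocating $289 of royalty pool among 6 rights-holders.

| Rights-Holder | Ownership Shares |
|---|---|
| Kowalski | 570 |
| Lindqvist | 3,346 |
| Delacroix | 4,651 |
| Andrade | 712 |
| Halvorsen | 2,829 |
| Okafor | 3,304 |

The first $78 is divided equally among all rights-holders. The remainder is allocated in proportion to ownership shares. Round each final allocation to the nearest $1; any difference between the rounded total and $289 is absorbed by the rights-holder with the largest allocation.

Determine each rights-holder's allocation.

Kowalski: $21 · Lindqvist: $59 · Delacroix: $76 · Andrade: $23 · Halvorsen: $52 · Okafor: $58

Equal tier: $78 ÷ 6 = $13 apiece.
Remainder $211 by ownership shares (total 15,412): Kowalski 7.80 → $8; Lindqvist 45.81 → $46; Delacroix 63.68 → $64; Andrade 9.75 → $10; Halvorsen 38.73 → $39; Okafor 45.23 → $45.
Rounding difference −$1 on remainder applied to Delacroix.
Totals: Kowalski $13 + $8 = $21; Lindqvist $13 + $46 = $59; Delacroix $13 + $63 = $76; Andrade $13 + $10 = $23; Halvorsen $13 + $39 = $52; Okafor $13 + $45 = $58.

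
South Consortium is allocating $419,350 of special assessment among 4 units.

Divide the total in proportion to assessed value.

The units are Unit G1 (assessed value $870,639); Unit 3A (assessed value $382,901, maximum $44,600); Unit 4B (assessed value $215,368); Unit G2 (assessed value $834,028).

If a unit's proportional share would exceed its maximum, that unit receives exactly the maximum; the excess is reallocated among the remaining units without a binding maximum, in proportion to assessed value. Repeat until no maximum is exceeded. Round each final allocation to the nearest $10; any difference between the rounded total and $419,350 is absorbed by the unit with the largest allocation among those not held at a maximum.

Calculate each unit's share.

Unit G1: $169,930 | Unit 3A: $44,600 | Unit 4B: $42,040 | Unit G2: $162,780

Sum of assessed value: 2,302,936.
Unconstrained shares: Unit G1 158,537.83; Unit 3A 69,723.84; Unit 4B 39,217.14; Unit G2 151,871.19.
Held at cap: Unit 3A ($44,600); balance $374,750 reallocated over remaining assessed value 1,920,035.
Redistributed shares: Unit G1 169,930.22 → $169,930; Unit 4B 42,035.25 → $42,040; Unit G2 162,784.53 → $162,780.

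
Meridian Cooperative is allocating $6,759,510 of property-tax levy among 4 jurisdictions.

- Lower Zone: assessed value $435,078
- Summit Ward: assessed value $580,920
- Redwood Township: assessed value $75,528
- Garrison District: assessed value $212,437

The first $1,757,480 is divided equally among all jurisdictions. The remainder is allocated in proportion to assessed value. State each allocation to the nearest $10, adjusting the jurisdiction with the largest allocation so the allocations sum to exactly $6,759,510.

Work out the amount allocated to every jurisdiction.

Lower Zone: $2,108,340; Summit Ward: $2,667,790; Redwood Township: $729,100; Garrison District: $1,254,280

First tranche $1,757,480 split equally: $439,370 each.
Remainder $5,002,030 by assessed value (total 1,303,963): Lower Zone 1,668,968.53 → $1,668,970; Summit Ward 2,228,421.56 → $2,228,420; Redwood Township 289,727.03 → $289,730; Garrison District 814,912.88 → $814,910.
Totals: Lower Zone $439,370 + $1,668,970 = $2,108,340; Summit Ward $439,370 + $2,228,420 = $2,667,790; Redwood Township $439,370 + $289,730 = $729,100; Garrison District $439,370 + $814,910 = $1,254,280.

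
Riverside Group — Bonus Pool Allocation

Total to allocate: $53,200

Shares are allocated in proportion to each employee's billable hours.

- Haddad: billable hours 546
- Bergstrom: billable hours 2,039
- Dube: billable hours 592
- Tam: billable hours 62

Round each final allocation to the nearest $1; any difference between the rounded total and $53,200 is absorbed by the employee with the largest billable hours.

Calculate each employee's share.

Haddad: $8,968 · Bergstrom: $33,491 · Dube: $9,723 · Tam: $1,018

Sum of billable hours: 546 + 2,039 + 592 + 62 = 3,239.
Proportional shares: Haddad 8,967.95; Bergstrom 33,490.21; Dube 9,723.49; Tam 1,018.34.
At nearest $1: Haddad $8,968; Bergstrom $33,490; Dube $9,723; Tam $1,018. Sum = $53,199.
Difference $53,200 − $53,199 = +$1 applied to largest billable hours (Bergstrom): Bergstrom becomes $33,491.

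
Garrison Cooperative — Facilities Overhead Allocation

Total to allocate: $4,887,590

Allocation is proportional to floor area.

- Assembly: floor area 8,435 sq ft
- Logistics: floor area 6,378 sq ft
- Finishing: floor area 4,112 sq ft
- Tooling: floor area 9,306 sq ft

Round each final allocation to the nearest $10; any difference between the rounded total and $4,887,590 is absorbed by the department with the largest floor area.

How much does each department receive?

Assembly: $1,460,340; Logistics: $1,104,210; Finishing: $711,900; Tooling: $1,611,140

Floor area total: 8,435 + 6,378 + 4,112 + 9,306 = 28,231.
Unrounded shares: Assembly 1,460,338.69; Logistics 1,104,213.42; Finishing 711,904.29; Tooling 1,611,133.60.
Rounded to nearest $10: Assembly $1,460,340; Logistics $1,104,210; Finishing $711,900; Tooling $1,611,130. Sum = $4,887,580.
Difference $4,887,590 − $4,887,580 = +$10 applied to largest floor area (Tooling): Tooling becomes $1,611,140.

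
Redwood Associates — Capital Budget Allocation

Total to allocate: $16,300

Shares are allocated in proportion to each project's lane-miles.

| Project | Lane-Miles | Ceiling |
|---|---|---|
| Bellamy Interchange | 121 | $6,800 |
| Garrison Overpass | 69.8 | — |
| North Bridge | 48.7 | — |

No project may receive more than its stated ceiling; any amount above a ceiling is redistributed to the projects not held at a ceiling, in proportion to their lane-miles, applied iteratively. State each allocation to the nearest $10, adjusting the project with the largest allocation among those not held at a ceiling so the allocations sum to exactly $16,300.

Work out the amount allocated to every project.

Bellamy Interchange: $6,800; Garrison Overpass: $5,600; North Bridge: $3,900

Total lane-miles = 239.5.
Proportional shares (ignoring caps): Bellamy Interchange 8,235.07; Garrison Overpass 4,750.48; North Bridge 3,314.45.
Capped: Bellamy Interchange ($6,800); balance $9,500 reallocated over remaining lane-miles 118.5.
Remaining shares: Garrison Overpass 5,595.78 → $5,600; North Bridge 3,904.22 → $3,900.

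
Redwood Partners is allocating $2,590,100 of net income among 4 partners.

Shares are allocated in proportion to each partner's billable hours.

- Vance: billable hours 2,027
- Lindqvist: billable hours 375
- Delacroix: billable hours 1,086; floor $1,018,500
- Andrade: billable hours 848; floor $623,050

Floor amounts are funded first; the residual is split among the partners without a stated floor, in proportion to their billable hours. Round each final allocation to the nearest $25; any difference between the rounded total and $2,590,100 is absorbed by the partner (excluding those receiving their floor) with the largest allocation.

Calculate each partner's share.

Guaranteed amounts: Delacroix $1,018,500; Andrade $623,050. Residual $948,550.
Residual split over remaining billable hours 2,402: Vance 800,462.47 → $800,450; Lindqvist 148,087.53 → $148,100.

Vance: $800,450 · Lindqvist: $148,100 · Delacroix: $1,018,500 · Andrade: $623,050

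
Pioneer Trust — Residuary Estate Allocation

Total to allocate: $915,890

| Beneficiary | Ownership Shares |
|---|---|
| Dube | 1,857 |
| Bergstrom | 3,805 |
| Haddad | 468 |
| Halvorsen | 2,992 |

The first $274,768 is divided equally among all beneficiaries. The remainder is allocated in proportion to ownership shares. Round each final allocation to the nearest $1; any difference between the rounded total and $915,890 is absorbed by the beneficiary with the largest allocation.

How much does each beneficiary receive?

$274,768 shared equally gives $68,692 per beneficiary.
Remainder $641,122 by ownership shares (total 9,122): Dube 130,515.63 → $130,516; Bergstrom 267,427.01 → $267,427; Haddad 32,892.47 → $32,892; Halvorsen 210,286.89 → $210,287.
Totals: Dube $68,692 + $130,516 = $199,208; Bergstrom $68,692 + $267,427 = $336,119; Haddad $68,692 + $32,892 = $101,584; Halvorsen $68,692 + $210,287 = $278,979.

Dube: $199,208 | Bergstrom: $336,119 | Haddad: $101,584 | Halvorsen: $278,979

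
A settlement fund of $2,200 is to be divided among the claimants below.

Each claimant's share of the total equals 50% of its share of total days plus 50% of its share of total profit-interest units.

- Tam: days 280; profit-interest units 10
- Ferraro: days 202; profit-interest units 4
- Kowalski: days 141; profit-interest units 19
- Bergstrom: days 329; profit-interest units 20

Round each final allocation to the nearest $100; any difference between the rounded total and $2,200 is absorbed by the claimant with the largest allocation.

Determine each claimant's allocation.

Days total 952; profit-interest units total 53.
Blended shares (50% days + 50% profit-interest units): Tam 0.2414; Ferraro 0.1438; Kowalski 0.2533; Bergstrom 0.3615.
Raw shares: Tam 531.08; Ferraro 316.42; Kowalski 557.26; Bergstrom 795.24.
At nearest $100: Tam $500; Ferraro $300; Kowalski $600; Bergstrom $800. Sum = $2,200.
Rounded total matches; no reconciliation needed.

Tam: $500 | Ferraro: $300 | Kowalski: $600 | Bergstrom: $800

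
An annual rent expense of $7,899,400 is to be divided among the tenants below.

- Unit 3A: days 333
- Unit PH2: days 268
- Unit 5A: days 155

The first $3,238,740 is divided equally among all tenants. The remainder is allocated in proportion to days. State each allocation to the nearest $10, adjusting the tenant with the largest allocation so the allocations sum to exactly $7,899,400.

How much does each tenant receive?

First tranche $3,238,740 split equally: $1,079,580 each.
Remainder $4,660,660 by days (total 756): Unit 3A 2,052,909.76 → $2,052,910; Unit PH2 1,652,191.64 → $1,652,190; Unit 5A 955,558.60 → $955,560.
Totals: Unit 3A $1,079,580 + $2,052,910 = $3,132,490; Unit PH2 $1,079,580 + $1,652,190 = $2,731,770; Unit 5A $1,079,580 + $955,560 = $2,035,140.

Unit 3A: $3,132,490 | Unit PH2: $2,731,770 | Unit 5A: $2,035,140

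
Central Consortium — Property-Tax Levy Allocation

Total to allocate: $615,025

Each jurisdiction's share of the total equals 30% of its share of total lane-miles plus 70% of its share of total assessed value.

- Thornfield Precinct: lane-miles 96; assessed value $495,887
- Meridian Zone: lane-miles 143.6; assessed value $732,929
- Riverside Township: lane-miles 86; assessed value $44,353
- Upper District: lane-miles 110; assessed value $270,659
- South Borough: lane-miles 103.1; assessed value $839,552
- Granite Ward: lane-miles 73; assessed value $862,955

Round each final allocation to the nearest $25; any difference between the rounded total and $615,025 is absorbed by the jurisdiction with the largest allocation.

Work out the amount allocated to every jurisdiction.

Lane-miles total 611.7; assessed value total 3,246,335.
Blended shares (30% lane-miles + 70% assessed value): Thornfield Precinct 0.1540; Meridian Zone 0.2285; Riverside Township 0.0517; Upper District 0.1123; South Borough 0.2316; Granite Ward 0.2219.
Unrounded shares: Thornfield Precinct 94,719.33; Meridian Zone 140,512.63; Riverside Township 31,822.18; Upper District 69,073.22; South Borough 142,436.55; Granite Ward 136,461.09.
Rounded to nearest $25: Thornfield Precinct $94,725; Meridian Zone $140,525; Riverside Township $31,825; Upper District $69,075; South Borough $142,425; Granite Ward $136,450. Sum = $615,025.
Rounded total matches; no reconciliation needed.

Thornfield Precinct: $94,725; Meridian Zone: $140,525; Riverside Township: $31,825; Upper District: $69,075; South Borough: $142,425; Granite Ward: $136,450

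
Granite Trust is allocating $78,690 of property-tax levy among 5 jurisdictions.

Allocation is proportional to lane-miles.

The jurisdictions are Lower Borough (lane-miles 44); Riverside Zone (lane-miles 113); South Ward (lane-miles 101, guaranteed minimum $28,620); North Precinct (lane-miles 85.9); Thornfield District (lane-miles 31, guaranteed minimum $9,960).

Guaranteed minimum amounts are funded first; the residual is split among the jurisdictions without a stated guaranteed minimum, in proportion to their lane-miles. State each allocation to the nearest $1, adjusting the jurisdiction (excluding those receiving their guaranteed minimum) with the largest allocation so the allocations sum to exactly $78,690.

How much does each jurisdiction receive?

Lower Borough: $7,266; Riverside Zone: $18,659; South Ward: $28,620; North Precinct: $14,185; Thornfield District: $9,960

Guaranteed amounts: South Ward $28,620; Thornfield District $9,960. Balance $40,110.
Balance split over remaining lane-miles 242.9: Lower Borough 7,265.71 → $7,266; Riverside Zone 18,659.65 → $18,660; North Precinct 14,184.64 → $14,185.
Rounding difference −$1 applied to Riverside Zone → $18,659.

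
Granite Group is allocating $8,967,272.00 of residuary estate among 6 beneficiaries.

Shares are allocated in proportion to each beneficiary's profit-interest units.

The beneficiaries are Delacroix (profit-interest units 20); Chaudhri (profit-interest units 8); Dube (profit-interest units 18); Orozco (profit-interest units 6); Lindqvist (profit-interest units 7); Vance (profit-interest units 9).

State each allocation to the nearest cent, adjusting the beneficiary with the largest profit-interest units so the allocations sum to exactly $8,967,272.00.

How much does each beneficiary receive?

Total profit-interest units = 20 + 8 + 18 + 6 + 7 + 9 = 68.
Raw shares: Delacroix 2,637,432.9412; Chaudhri 1,054,973.1765; Dube 2,373,689.6471; Orozco 791,229.8824; Lindqvist 923,101.5294; Vance 1,186,844.8235.
Rounded to nearest cent: Delacroix $2,637,432.94; Chaudhri $1,054,973.18; Dube $2,373,689.65; Orozco $791,229.88; Lindqvist $923,101.53; Vance $1,186,844.82. Sum = $8,967,272.00.
Rounded total matches; no reconciliation needed.

Delacroix: $2,637,432.94; Chaudhri: $1,054,973.18; Dube: $2,373,689.65; Orozco: $791,229.88; Lindqvist: $923,101.53; Vance: $1,186,844.82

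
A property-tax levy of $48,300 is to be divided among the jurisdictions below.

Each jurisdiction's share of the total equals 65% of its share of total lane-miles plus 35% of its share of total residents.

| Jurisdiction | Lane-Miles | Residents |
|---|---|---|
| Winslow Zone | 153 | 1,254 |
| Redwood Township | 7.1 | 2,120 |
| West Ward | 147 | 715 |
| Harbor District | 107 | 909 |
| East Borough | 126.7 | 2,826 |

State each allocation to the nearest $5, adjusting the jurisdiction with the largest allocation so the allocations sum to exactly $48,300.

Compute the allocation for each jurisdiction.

Winslow Zone: $11,590 · Redwood Township: $4,995 · West Ward: $10,080 · Harbor District: $8,175 · East Borough: $13,460

Totals — lane-miles 540.8, residents 7,824.
Blended shares (65% lane-miles + 35% residents): Winslow Zone 0.2400; Redwood Township 0.1034; West Ward 0.2087; Harbor District 0.1693; East Borough 0.2787.
Unrounded shares: Winslow Zone 11,591.56; Redwood Township 4,992.77; West Ward 10,078.65; Harbor District 8,175.70; East Borough 13,461.32.
At nearest $5: Winslow Zone $11,590; Redwood Township $4,995; West Ward $10,080; Harbor District $8,175; East Borough $13,460. Sum = $48,300.
Rounded total matches; no reconciliation needed.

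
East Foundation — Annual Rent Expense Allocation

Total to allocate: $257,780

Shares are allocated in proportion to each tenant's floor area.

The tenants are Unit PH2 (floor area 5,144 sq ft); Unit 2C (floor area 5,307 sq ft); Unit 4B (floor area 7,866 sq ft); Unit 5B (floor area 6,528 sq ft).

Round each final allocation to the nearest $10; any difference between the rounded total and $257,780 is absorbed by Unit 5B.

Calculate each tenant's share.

Unit PH2: $53,370 · Unit 2C: $55,060 · Unit 4B: $81,610 · Unit 5B: $67,740

Combined floor area = 24,845.
Proportional shares: Unit PH2 5,144/24,845 × $257,780 = 53,371.72; Unit 2C 5,307/24,845 × $257,780 = 55,062.93; Unit 4B 7,866/24,845 × $257,780 = 81,613.91; Unit 5B 6,528/24,845 × $257,780 = 67,731.45.
At nearest $10: Unit PH2 $53,370; Unit 2C $55,060; Unit 4B $81,610; Unit 5B $67,730. Sum = $257,770.
Difference $257,780 − $257,770 = +$10 applied to Unit 5B: Unit 5B becomes $67,740.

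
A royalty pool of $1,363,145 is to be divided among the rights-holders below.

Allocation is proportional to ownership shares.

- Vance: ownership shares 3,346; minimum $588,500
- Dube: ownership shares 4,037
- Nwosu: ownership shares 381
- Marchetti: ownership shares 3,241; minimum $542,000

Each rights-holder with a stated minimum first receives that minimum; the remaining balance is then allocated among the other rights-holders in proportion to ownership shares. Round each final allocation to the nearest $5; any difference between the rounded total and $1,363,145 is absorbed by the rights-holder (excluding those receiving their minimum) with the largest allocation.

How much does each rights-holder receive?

Guaranteed amounts: Vance $588,500; Marchetti $542,000. Remaining pool $232,645.
Remaining pool split over remaining ownership shares 4,418: Dube 212,582.13 → $212,580; Nwosu 20,062.87 → $20,065.

Vance: $588,500; Dube: $212,580; Nwosu: $20,065; Marchetti: $542,000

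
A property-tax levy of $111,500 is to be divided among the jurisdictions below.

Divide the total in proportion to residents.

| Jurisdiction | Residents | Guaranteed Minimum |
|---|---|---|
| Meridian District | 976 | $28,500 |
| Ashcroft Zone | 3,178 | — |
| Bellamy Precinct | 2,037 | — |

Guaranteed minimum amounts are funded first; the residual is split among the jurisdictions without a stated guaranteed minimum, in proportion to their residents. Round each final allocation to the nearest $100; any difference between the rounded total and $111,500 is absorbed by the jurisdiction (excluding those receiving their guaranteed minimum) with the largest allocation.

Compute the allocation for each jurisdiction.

Meridian District: $28,500 | Ashcroft Zone: $50,600 | Bellamy Precinct: $32,400

Minimums first: Meridian District $28,500. Remaining pool $83,000.
Remaining pool split over remaining residents 5,215: Ashcroft Zone 50,579.87 → $50,600; Bellamy Precinct 32,420.13 → $32,400.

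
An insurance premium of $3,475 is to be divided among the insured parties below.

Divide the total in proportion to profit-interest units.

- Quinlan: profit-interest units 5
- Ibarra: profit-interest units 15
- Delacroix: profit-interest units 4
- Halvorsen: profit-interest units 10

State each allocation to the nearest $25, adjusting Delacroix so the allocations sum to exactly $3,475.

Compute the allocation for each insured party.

Total profit-interest units = 34.
Proportional shares: Quinlan 5/34 × $3,475 = 511.03; Ibarra 15/34 × $3,475 = 1,533.09; Delacroix 4/34 × $3,475 = 408.82; Halvorsen 10/34 × $3,475 = 1,022.06.
At nearest $25: Quinlan $500; Ibarra $1,525; Delacroix $400; Halvorsen $1,025. Sum = $3,450.
Difference $3,475 − $3,450 = +$25 applied to Delacroix: Delacroix becomes $425.

Quinlan: $500 | Ibarra: $1,525 | Delacroix: $425 | Halvorsen: $1,025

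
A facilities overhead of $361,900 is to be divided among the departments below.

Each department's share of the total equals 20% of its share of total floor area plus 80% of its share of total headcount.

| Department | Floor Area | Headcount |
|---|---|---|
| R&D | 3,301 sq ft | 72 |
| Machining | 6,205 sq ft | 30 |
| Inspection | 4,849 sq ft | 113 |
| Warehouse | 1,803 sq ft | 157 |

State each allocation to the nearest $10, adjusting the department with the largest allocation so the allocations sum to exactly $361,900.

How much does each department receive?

R&D: $70,820 · Machining: $51,140 · Inspection: $109,670 · Warehouse: $130,270

Totals — floor area 16,158, headcount 372.
Combined weights (20% floor area + 80% headcount): R&D 0.1957; Machining 0.1413; Inspection 0.3030; Warehouse 0.3600.
Unrounded shares: R&D 70,823.01; Machining 51,143.78; Inspection 109,666.76; Warehouse 130,266.46.
Rounded to nearest $10: R&D $70,820; Machining $51,140; Inspection $109,670; Warehouse $130,270. Sum = $361,900.
Rounded total matches; no reconciliation needed.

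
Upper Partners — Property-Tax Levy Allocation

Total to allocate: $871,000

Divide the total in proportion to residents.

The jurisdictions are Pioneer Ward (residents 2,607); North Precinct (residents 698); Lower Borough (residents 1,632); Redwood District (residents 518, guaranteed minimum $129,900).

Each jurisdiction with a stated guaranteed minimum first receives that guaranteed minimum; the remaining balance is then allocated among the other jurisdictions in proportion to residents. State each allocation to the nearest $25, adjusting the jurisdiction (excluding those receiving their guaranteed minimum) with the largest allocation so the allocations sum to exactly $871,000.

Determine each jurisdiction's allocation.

Minimums first: Redwood District $129,900. Balance $741,100.
Balance split over remaining residents 4,937: Pioneer Ward 391,340.43 → $391,350; North Precinct 104,777.76 → $104,775; Lower Borough 244,981.81 → $244,975.

Pioneer Ward: $391,350 | North Precinct: $104,775 | Lower Borough: $244,975 | Redwood District: $129,900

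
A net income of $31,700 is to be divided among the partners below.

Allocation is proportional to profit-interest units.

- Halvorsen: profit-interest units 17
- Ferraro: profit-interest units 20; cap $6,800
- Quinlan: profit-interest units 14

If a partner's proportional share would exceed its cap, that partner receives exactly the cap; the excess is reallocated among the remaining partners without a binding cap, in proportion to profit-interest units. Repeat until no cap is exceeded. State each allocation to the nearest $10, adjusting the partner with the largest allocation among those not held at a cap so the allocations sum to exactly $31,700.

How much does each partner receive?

Halvorsen: $13,650 | Ferraro: $6,800 | Quinlan: $11,250

Combined profit-interest units = 51.
Pro-rata shares before constraints: Halvorsen 10,566.67; Ferraro 12,431.37; Quinlan 8,701.96.
Capped: Ferraro ($6,800); remaining pool $24,900 reallocated over remaining profit-interest units 31.
Remaining shares: Halvorsen 13,654.84 → $13,650; Quinlan 11,245.16 → $11,250.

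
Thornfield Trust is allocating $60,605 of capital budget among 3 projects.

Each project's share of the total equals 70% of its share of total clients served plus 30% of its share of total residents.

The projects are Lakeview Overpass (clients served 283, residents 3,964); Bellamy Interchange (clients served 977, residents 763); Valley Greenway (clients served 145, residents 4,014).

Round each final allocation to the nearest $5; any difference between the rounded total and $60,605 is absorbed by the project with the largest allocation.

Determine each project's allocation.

Lakeview Overpass: $16,790; Bellamy Interchange: $31,090; Valley Greenway: $12,725

Clients served total 1,405; residents total 8,741.
Combined weights (70% clients served + 30% residents): Lakeview Overpass 0.2770; Bellamy Interchange 0.5129; Valley Greenway 0.2100.
Raw shares: Lakeview Overpass 16,790.31; Bellamy Interchange 31,087.24; Valley Greenway 12,727.45.
At nearest $5: Lakeview Overpass $16,790; Bellamy Interchange $31,085; Valley Greenway $12,725. Sum = $60,600.
Difference $60,605 − $60,600 = +$5 applied to largest allocation (Bellamy Interchange): Bellamy Interchange becomes $31,090.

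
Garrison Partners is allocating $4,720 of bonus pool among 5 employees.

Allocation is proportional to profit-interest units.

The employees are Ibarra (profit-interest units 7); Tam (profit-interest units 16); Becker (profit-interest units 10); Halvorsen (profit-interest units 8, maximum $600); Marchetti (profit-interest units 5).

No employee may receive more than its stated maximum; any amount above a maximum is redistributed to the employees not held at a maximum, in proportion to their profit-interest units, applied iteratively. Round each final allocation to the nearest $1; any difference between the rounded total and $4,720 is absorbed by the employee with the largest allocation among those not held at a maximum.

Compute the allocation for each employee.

Ibarra: $759; Tam: $1,735; Becker: $1,084; Halvorsen: $600; Marchetti: $542

Total profit-interest units = 46.
Unconstrained shares: Ibarra 718.26; Tam 1,641.74; Becker 1,026.09; Halvorsen 820.87; Marchetti 513.04.
Cap binds for Halvorsen ($600); residual $4,120 reallocated over remaining profit-interest units 38.
Shares after redistribution: Ibarra 758.95 → $759; Tam 1,734.74 → $1,735; Becker 1,084.21 → $1,084; Marchetti 542.11 → $542.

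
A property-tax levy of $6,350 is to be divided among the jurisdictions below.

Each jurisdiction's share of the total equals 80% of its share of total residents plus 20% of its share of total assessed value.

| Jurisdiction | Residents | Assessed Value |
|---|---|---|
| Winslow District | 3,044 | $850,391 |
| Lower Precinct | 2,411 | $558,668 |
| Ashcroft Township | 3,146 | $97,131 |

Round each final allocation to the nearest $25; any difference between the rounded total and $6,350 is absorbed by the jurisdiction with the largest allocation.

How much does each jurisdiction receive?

Winslow District: $2,500 · Lower Precinct: $1,900 · Ashcroft Township: $1,950

Residents total 8,601; assessed value total 1,506,190.
Combined weights (80% residents + 20% assessed value): Winslow District 0.3960; Lower Precinct 0.2984; Ashcroft Township 0.3055.
Raw shares: Winslow District 2,514.91; Lower Precinct 1,895.07; Ashcroft Township 1,940.02.
Rounded to nearest $25: Winslow District $2,525; Lower Precinct $1,900; Ashcroft Township $1,950. Sum = $6,375.
Difference $6,350 − $6,375 = −$25 applied to largest allocation (Winslow District): Winslow District becomes $2,500.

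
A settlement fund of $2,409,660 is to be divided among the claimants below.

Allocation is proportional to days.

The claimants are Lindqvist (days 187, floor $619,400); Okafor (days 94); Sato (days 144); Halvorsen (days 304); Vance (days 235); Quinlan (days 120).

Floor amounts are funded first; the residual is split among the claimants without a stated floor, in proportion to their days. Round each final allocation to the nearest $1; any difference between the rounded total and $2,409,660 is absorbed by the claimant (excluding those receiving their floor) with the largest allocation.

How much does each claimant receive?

Guaranteed amounts: Lindqvist $619,400. Balance $1,790,260.
Balance split over remaining days 897: Okafor 187,608.07 → $187,608; Sato 287,399.60 → $287,400; Halvorsen 606,732.49 → $606,732; Vance 469,020.18 → $469,020; Quinlan 239,499.67 → $239,500.

Lindqvist: $619,400 | Okafor: $187,608 | Sato: $287,400 | Halvorsen: $606,732 | Vance: $469,020 | Quinlan: $239,500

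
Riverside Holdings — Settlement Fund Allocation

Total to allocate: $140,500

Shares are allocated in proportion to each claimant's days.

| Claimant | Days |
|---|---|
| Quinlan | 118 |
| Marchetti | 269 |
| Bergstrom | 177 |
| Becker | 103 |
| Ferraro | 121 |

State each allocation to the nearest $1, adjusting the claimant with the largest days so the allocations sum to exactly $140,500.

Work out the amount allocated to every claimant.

Total days = 118 + 269 + 177 + 103 + 121 = 788.
Pro-rata amounts: Quinlan 21,039.34; Marchetti 47,962.56; Bergstrom 31,559.01; Becker 18,364.85; Ferraro 21,574.24.
After rounding ($1): Quinlan $21,039; Marchetti $47,963; Bergstrom $31,559; Becker $18,365; Ferraro $21,574. Sum = $140,500.
Sum already equals the total — no adjustment.

Quinlan: $21,039 | Marchetti: $47,963 | Bergstrom: $31,559 | Becker: $18,365 | Ferraro: $21,574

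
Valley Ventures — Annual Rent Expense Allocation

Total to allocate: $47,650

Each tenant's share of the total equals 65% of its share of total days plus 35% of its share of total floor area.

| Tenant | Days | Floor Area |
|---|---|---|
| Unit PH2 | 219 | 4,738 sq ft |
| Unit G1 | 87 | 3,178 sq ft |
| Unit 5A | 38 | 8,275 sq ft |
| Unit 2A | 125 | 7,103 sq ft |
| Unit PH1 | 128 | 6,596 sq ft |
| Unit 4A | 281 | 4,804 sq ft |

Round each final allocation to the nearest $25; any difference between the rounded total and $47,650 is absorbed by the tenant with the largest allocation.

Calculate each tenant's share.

Days total 878; floor area total 34,694.
Blended shares (65% days + 35% floor area): Unit PH2 0.2099; Unit G1 0.0965; Unit 5A 0.1116; Unit 2A 0.1642; Unit PH1 0.1613; Unit 4A 0.2565.
Raw shares: Unit PH2 10,003.06; Unit G1 4,596.70; Unit 5A 5,318.31; Unit 2A 7,823.96; Unit PH1 7,686.07; Unit 4A 12,221.91.
Rounded to nearest $25: Unit PH2 $10,000; Unit G1 $4,600; Unit 5A $5,325; Unit 2A $7,825; Unit PH1 $7,675; Unit 4A $12,225. Sum = $47,650.
Rounded total matches; no reconciliation needed.

Unit PH2: $10,000; Unit G1: $4,600; Unit 5A: $5,325; Unit 2A: $7,825; Unit PH1: $7,675; Unit 4A: $12,225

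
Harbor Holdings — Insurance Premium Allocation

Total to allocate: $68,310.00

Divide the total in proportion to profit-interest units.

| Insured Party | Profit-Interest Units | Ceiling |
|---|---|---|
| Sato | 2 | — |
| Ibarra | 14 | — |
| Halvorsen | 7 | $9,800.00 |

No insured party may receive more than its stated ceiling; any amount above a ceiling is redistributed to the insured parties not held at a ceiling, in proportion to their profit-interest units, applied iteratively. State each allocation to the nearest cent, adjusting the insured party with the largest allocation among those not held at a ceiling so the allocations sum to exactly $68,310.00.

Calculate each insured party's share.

Combined profit-interest units = 23.
Proportional shares (ignoring caps): Sato 5,940.0000; Ibarra 41,580.0000; Halvorsen 20,790.0000.
Capped: Halvorsen ($9,800.00); residual $58,510.00 reallocated over remaining profit-interest units 16.
Remaining shares: Sato 7,313.7500 → $7,313.75; Ibarra 51,196.2500 → $51,196.25.

Sato: $7,313.75 | Ibarra: $51,196.25 | Halvorsen: $9,800.00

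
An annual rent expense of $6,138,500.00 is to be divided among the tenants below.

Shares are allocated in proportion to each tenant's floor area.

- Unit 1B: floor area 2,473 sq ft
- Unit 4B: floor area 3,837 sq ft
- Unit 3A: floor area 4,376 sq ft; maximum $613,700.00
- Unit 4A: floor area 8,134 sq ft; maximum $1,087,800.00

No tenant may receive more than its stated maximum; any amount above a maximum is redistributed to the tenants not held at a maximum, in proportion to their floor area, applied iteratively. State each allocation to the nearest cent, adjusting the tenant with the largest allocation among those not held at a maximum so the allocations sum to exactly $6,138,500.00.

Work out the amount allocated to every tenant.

Unit 1B: $1,738,938.35; Unit 4B: $2,698,061.65; Unit 3A: $613,700.00; Unit 4A: $1,087,800.00

Floor area total: 18,820.
Pro-rata shares before constraints: Unit 1B 806,615.8608; Unit 4B 1,251,510.3348; Unit 3A 1,427,315.4091; Unit 4A 2,653,058.3953.
Held at cap: Unit 3A ($613,700.00), Unit 4A ($1,087,800.00); residual $4,437,000.00 reallocated over remaining floor area 6,310.
Shares after redistribution: Unit 1B 1,738,938.3518 → $1,738,938.35; Unit 4B 2,698,061.6482 → $2,698,061.65.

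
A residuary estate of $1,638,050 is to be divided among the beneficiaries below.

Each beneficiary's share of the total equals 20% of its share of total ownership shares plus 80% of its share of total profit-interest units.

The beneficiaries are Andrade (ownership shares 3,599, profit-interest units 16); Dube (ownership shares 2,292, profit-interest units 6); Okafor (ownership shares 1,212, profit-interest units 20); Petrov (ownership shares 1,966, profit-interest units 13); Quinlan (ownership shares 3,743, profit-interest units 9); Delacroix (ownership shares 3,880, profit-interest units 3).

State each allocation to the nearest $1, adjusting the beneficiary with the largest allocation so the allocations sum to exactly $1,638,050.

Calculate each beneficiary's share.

Andrade: $383,578 · Dube: $162,337 · Okafor: $414,964 · Petrov: $292,851 · Quinlan: $249,492 · Delacroix: $134,828

Ownership shares total 16,692; profit-interest units total 67.
Combined weights (20% ownership shares + 80% profit-interest units): Andrade 0.2342; Dube 0.0991; Okafor 0.2533; Petrov 0.1788; Quinlan 0.1523; Delacroix 0.0823.
Unrounded shares: Andrade 383,577.63; Dube 162,337.39; Okafor 414,963.76; Petrov 292,850.70; Quinlan 249,492.24; Delacroix 134,828.28.
At nearest $1: Andrade $383,578; Dube $162,337; Okafor $414,964; Petrov $292,851; Quinlan $249,492; Delacroix $134,828. Sum = $1,638,050.
No rounding difference to absorb.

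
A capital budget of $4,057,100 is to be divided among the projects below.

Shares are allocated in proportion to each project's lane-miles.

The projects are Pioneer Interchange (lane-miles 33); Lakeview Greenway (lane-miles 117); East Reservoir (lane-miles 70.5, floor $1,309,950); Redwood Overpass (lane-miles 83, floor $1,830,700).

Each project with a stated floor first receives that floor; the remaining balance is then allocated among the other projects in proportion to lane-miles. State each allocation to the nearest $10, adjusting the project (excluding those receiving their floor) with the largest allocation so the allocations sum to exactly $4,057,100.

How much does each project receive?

Pioneer Interchange: $201,620 | Lakeview Greenway: $714,830 | East Reservoir: $1,309,950 | Redwood Overpass: $1,830,700

Minimums first: East Reservoir $1,309,950; Redwood Overpass $1,830,700. Residual $916,450.
Residual split over remaining lane-miles 150: Pioneer Interchange 201,619.00 → $201,620; Lakeview Greenway 714,831.00 → $714,830.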